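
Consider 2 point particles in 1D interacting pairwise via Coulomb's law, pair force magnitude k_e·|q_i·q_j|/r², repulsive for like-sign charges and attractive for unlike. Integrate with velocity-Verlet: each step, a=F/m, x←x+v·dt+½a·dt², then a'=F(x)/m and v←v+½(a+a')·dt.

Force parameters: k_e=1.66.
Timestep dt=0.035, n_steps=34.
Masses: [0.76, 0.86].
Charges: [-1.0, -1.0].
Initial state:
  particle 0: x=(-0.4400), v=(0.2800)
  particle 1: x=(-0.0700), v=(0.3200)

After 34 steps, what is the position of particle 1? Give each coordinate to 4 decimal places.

(2.4907)

step 0: x0=(-0.4400) x1=(-0.0700)
step 1: x0=(-0.4400) x1=(-0.0502)
step 2: x0=(-0.4576) x1=(-0.0148)
step 3: x0=(-0.4888) x1=(0.0327)
step 4: x0=(-0.5298) x1=(0.0888)
step 5: x0=(-0.5779) x1=(0.1512)
step 6: x0=(-0.6310) x1=(0.2180)
step 7: x0=(-0.6878) x1=(0.2880)
step 8: x0=(-0.7474) x1=(0.3606)
step 9: x0=(-0.8092) x1=(0.4350)
step 10: x0=(-0.8727) x1=(0.5110)
step 11: x0=(-0.9376) x1=(0.5882)
step 12: x0=(-1.0037) x1=(0.6665)
step 13: x0=(-1.0707) x1=(0.7456)
step 14: x0=(-1.1386) x1=(0.8254)
step 15: x0=(-1.2071) x1=(0.9058)
step 16: x0=(-1.2762) x1=(0.9868)
step 17: x0=(-1.3459) x1=(1.0682)
step 18: x0=(-1.4160) x1=(1.1500)
step 19: x0=(-1.4865) x1=(1.2322)
step 20: x0=(-1.5574) x1=(1.3147)
step 21: x0=(-1.6286) x1=(1.3975)
step 22: x0=(-1.7001) x1=(1.4805)
step 23: x0=(-1.7719) x1=(1.5638)
step 24: x0=(-1.8439) x1=(1.6473)
step 25: x0=(-1.9161) x1=(1.7310)
step 26: x0=(-1.9885) x1=(1.8148)
step 27: x0=(-2.0611) x1=(1.8989)
step 28: x0=(-2.1339) x1=(1.9830)
step 29: x0=(-2.2069) x1=(2.0674)
step 30: x0=(-2.2799) x1=(2.1518)
step 31: x0=(-2.3532) x1=(2.2364)
step 32: x0=(-2.4265) x1=(2.3210)
step 33: x0=(-2.5000) x1=(2.4058)
step 34: x0=(-2.5735) x1=(2.4907)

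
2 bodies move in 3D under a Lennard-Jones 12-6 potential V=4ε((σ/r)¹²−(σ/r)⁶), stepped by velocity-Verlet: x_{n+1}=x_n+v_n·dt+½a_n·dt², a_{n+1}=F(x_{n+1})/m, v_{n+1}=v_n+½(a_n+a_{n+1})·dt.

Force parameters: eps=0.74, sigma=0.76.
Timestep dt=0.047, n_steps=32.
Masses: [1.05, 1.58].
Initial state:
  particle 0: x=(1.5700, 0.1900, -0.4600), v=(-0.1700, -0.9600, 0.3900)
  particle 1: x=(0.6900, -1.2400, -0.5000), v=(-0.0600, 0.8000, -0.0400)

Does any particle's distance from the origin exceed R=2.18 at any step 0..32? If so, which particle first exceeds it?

step 0: x0=(1.5700, 0.1900, -0.4600) x1=(0.6900, -1.2400, -0.5000)
step 1: x0=(1.5620, 0.1448, -0.4417) x1=(0.6872, -1.2023, -0.5019)
step 2: x0=(1.5538, 0.0994, -0.4234) x1=(0.6845, -1.1646, -0.5038)
step 3: x0=(1.5454, 0.0537, -0.4051) x1=(0.6820, -1.1266, -0.5056)
step 4: x0=(1.5368, 0.0076, -0.3868) x1=(0.6796, -1.0883, -0.5074)
step 5: x0=(1.5277, -0.0390, -0.3686) x1=(0.6775, -1.0497, -0.5092)
step 6: x0=(1.5181, -0.0863, -0.3505) x1=(0.6757, -1.0107, -0.5110)
step 7: x0=(1.5075, -0.1345, -0.3325) x1=(0.6746, -0.9710, -0.5126)
step 8: x0=(1.4958, -0.1840, -0.3148) x1=(0.6743, -0.9305, -0.5141)
step 9: x0=(1.4822, -0.2352, -0.2976) x1=(0.6752, -0.8889, -0.5152)
step 10: x0=(1.4660, -0.2885, -0.2811) x1=(0.6778, -0.8459, -0.5159)
step 11: x0=(1.4461, -0.3443, -0.2656) x1=(0.6829, -0.8011, -0.5159)
step 12: x0=(1.4224, -0.4025, -0.2515) x1=(0.6905, -0.7548, -0.5150)
step 13: x0=(1.3985, -0.4608, -0.2373) x1=(0.6983, -0.7085, -0.5141)
step 14: x0=(1.3926, -0.5127, -0.2161) x1=(0.6941, -0.6664, -0.5178)
step 15: x0=(1.4157, -0.5582, -0.1824) x1=(0.6706, -0.6285, -0.5300)
step 16: x0=(1.4443, -0.6032, -0.1460) x1=(0.6434, -0.5910, -0.5438)
step 17: x0=(1.4695, -0.6481, -0.1114) x1=(0.6186, -0.5536, -0.5565)
step 18: x0=(1.4904, -0.6926, -0.0791) x1=(0.5966, -0.5164, -0.5677)
step 19: x0=(1.5079, -0.7364, -0.0485) x1=(0.5768, -0.4797, -0.5777)
step 20: x0=(1.5230, -0.7795, -0.0194) x1=(0.5586, -0.4434, -0.5868)
step 21: x0=(1.5364, -0.8221, 0.0088) x1=(0.5416, -0.4075, -0.5952)
step 22: x0=(1.5486, -0.8641, 0.0362) x1=(0.5254, -0.3719, -0.6031)
step 23: x0=(1.5600, -0.9058, 0.0631) x1=(0.5097, -0.3366, -0.6107)
step 24: x0=(1.5708, -0.9471, 0.0897) x1=(0.4943, -0.3016, -0.6181)
step 25: x0=(1.5813, -0.9882, 0.1160) x1=(0.4793, -0.2666, -0.6252)
step 26: x0=(1.5914, -1.0291, 0.1421) x1=(0.4644, -0.2318, -0.6323)
step 27: x0=(1.6014, -1.0699, 0.1681) x1=(0.4497, -0.1971, -0.6392)
step 28: x0=(1.6112, -1.1106, 0.1939) x1=(0.4350, -0.1625, -0.6461)
step 29: x0=(1.6209, -1.1512, 0.2197) x1=(0.4204, -0.1279, -0.6530)
step 30: x0=(1.6305, -1.1917, 0.2455) x1=(0.4059, -0.0933, -0.6598)
step 31: x0=(1.6400, -1.2322, 0.2712) x1=(0.3914, -0.0588, -0.6666)
step 32: x0=(1.6496, -1.2726, 0.2968) x1=(0.3770, -0.0243, -0.6733)

no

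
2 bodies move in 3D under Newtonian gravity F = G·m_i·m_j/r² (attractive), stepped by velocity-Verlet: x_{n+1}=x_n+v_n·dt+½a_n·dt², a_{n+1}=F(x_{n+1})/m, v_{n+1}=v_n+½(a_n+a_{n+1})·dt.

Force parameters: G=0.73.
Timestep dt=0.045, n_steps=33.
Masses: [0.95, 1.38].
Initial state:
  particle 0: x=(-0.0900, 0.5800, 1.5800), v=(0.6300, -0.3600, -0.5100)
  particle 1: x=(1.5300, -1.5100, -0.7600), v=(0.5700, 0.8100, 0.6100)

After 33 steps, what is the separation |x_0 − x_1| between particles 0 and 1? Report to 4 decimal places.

step 0: x0=(-0.0900, 0.5800, 1.5800) x1=(1.5300, -1.5100, -0.7600)
step 1: x0=(-0.0616, 0.5638, 1.5570) x1=(1.5556, -1.4735, -0.7325)
step 2: x0=(-0.0331, 0.5474, 1.5339) x1=(1.5812, -1.4370, -0.7049)
step 3: x0=(-0.0046, 0.5310, 1.5106) x1=(1.6067, -1.4003, -0.6773)
step 4: x0=(0.0240, 0.5144, 1.4873) x1=(1.6322, -1.3636, -0.6496)
step 5: x0=(0.0528, 0.4977, 1.4638) x1=(1.6575, -1.3269, -0.6218)
step 6: x0=(0.0816, 0.4809, 1.4402) x1=(1.6829, -1.2900, -0.5939)
step 7: x0=(0.1105, 0.4640, 1.4165) x1=(1.7081, -1.2531, -0.5659)
step 8: x0=(0.1396, 0.4470, 1.3926) x1=(1.7333, -1.2161, -0.5378)
step 9: x0=(0.1688, 0.4299, 1.3686) x1=(1.7584, -1.1790, -0.5096)
step 10: x0=(0.1981, 0.4126, 1.3444) x1=(1.7834, -1.1418, -0.4813)
step 11: x0=(0.2275, 0.3952, 1.3200) x1=(1.8083, -1.1045, -0.4529)
step 12: x0=(0.2571, 0.3777, 1.2955) x1=(1.8331, -1.0671, -0.4244)
step 13: x0=(0.2868, 0.3600, 1.2709) x1=(1.8578, -1.0297, -0.3957)
step 14: x0=(0.3167, 0.3421, 1.2460) x1=(1.8823, -0.9921, -0.3670)
step 15: x0=(0.3468, 0.3242, 1.2210) x1=(1.9068, -0.9544, -0.3381)
step 16: x0=(0.3771, 0.3060, 1.1958) x1=(1.9311, -0.9166, -0.3091)
step 17: x0=(0.4076, 0.2877, 1.1704) x1=(1.9553, -0.8787, -0.2799)
step 18: x0=(0.4383, 0.2692, 1.1447) x1=(1.9793, -0.8407, -0.2506)
step 19: x0=(0.4692, 0.2506, 1.1189) x1=(2.0032, -0.8026, -0.2212)
step 20: x0=(0.5004, 0.2318, 1.0928) x1=(2.0269, -0.7643, -0.1916)
step 21: x0=(0.5319, 0.2127, 1.0665) x1=(2.0504, -0.7259, -0.1618)
step 22: x0=(0.5637, 0.1935, 1.0400) x1=(2.0737, -0.6874, -0.1319)
step 23: x0=(0.5958, 0.1742, 1.0131) x1=(2.0967, -0.6488, -0.1018)
step 24: x0=(0.6283, 0.1546, 0.9861) x1=(2.1195, -0.6100, -0.0715)
step 25: x0=(0.6611, 0.1348, 0.9587) x1=(2.1421, -0.5711, -0.0410)
step 26: x0=(0.6944, 0.1148, 0.9311) x1=(2.1643, -0.5320, -0.0103)
step 27: x0=(0.7282, 0.0946, 0.9031) x1=(2.1862, -0.4928, 0.0205)
step 28: x0=(0.7625, 0.0742, 0.8749) x1=(2.2078, -0.4535, 0.0516)
step 29: x0=(0.7973, 0.0536, 0.8463) x1=(2.2290, -0.4140, 0.0830)
step 30: x0=(0.8327, 0.0328, 0.8174) x1=(2.2498, -0.3744, 0.1145)
step 31: x0=(0.8688, 0.0118, 0.7882) x1=(2.2701, -0.3346, 0.1463)
step 32: x0=(0.9056, -0.0094, 0.7586) x1=(2.2899, -0.2947, 0.1783)
step 33: x0=(0.9432, -0.0307, 0.7288) x1=(2.3092, -0.2548, 0.2105)

1.4781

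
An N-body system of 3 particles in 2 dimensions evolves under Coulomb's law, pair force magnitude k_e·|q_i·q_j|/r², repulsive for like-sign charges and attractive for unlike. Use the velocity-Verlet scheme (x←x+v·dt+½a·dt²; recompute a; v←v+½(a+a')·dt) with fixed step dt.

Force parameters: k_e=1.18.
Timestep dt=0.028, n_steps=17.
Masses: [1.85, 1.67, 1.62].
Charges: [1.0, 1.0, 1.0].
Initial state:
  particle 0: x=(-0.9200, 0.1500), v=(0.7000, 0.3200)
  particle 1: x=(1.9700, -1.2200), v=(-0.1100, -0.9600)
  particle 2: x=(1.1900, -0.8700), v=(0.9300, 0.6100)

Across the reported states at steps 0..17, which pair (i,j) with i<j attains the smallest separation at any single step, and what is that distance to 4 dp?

step 0: x0=(-0.9200, 0.1500) x1=(1.9700, -1.2200) x2=(1.1900, -0.8700)
step 1: x0=(-0.9005, 0.1590) x1=(1.9673, -1.2470) x2=(1.2157, -0.8528)
step 2: x0=(-0.8811, 0.1680) x1=(1.9653, -1.2745) x2=(1.2409, -0.8352)
step 3: x0=(-0.8618, 0.1772) x1=(1.9640, -1.3023) x2=(1.2654, -0.8173)
step 4: x0=(-0.8426, 0.1863) x1=(1.9634, -1.3306) x2=(1.2894, -0.7990)
step 5: x0=(-0.8236, 0.1956) x1=(1.9635, -1.3594) x2=(1.3128, -0.7803)
step 6: x0=(-0.8047, 0.2049) x1=(1.9641, -1.3888) x2=(1.3358, -0.7611)
step 7: x0=(-0.7859, 0.2142) x1=(1.9653, -1.4186) x2=(1.3584, -0.7414)
step 8: x0=(-0.7672, 0.2236) x1=(1.9670, -1.4490) x2=(1.3806, -0.7212)
step 9: x0=(-0.7487, 0.2331) x1=(1.9691, -1.4799) x2=(1.4025, -0.7006)
step 10: x0=(-0.7303, 0.2427) x1=(1.9716, -1.5113) x2=(1.4242, -0.6795)
step 11: x0=(-0.7120, 0.2523) x1=(1.9745, -1.5432) x2=(1.4456, -0.6580)
step 12: x0=(-0.6938, 0.2619) x1=(1.9777, -1.5755) x2=(1.4668, -0.6361)
step 13: x0=(-0.6758, 0.2717) x1=(1.9811, -1.6084) x2=(1.4879, -0.6138)
step 14: x0=(-0.6579, 0.2815) x1=(1.9848, -1.6416) x2=(1.5089, -0.5910)
step 15: x0=(-0.6401, 0.2913) x1=(1.9887, -1.6753) x2=(1.5298, -0.5680)
step 16: x0=(-0.6224, 0.3012) x1=(1.9928, -1.7094) x2=(1.5506, -0.5446)
step 17: x0=(-0.6049, 0.3112) x1=(1.9971, -1.7438) x2=(1.5714, -0.5209)

pair (1,2), distance 0.8472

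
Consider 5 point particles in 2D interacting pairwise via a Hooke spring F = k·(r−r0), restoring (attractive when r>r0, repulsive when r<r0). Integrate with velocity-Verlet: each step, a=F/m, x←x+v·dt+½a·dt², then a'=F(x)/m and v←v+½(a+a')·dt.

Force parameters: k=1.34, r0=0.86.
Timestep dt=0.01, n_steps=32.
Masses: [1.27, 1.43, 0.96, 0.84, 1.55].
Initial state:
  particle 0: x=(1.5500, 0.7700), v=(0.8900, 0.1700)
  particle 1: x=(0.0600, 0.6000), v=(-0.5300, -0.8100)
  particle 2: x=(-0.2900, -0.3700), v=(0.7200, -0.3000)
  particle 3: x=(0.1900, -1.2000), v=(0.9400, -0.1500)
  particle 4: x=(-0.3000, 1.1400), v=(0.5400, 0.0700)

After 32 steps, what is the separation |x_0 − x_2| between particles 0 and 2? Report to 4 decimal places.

step 0: x0=(1.5500, 0.7700) x1=(0.0600, 0.6000) x2=(-0.2900, -0.3700) x3=(0.1900, -1.2000) x4=(-0.3000, 1.1400)
step 1: x0=(1.5587, 0.7716) x1=(0.0547, 0.5918) x2=(-0.2827, -0.3729) x3=(0.1994, -1.2012) x4=(-0.2945, 1.1406)
step 2: x0=(1.5670, 0.7730) x1=(0.0495, 0.5836) x2=(-0.2753, -0.3756) x3=(0.2089, -1.2018) x4=(-0.2890, 1.1410)
step 3: x0=(1.5750, 0.7742) x1=(0.0444, 0.5752) x2=(-0.2676, -0.3781) x3=(0.2185, -1.2018) x4=(-0.2833, 1.1413)
step 4: x0=(1.5825, 0.7753) x1=(0.0394, 0.5667) x2=(-0.2599, -0.3804) x3=(0.2281, -1.2012) x4=(-0.2776, 1.1413)
step 5: x0=(1.5897, 0.7761) x1=(0.0344, 0.5581) x2=(-0.2519, -0.3825) x3=(0.2378, -1.2000) x4=(-0.2717, 1.1411)
step 6: x0=(1.5965, 0.7767) x1=(0.0296, 0.5494) x2=(-0.2438, -0.3845) x3=(0.2476, -1.1982) x4=(-0.2657, 1.1408)
step 7: x0=(1.6028, 0.7771) x1=(0.0248, 0.5406) x2=(-0.2355, -0.3862) x3=(0.2574, -1.1957) x4=(-0.2596, 1.1403)
step 8: x0=(1.6088, 0.7774) x1=(0.0201, 0.5317) x2=(-0.2270, -0.3877) x3=(0.2673, -1.1927) x4=(-0.2534, 1.1396)
step 9: x0=(1.6144, 0.7774) x1=(0.0154, 0.5228) x2=(-0.2184, -0.3890) x3=(0.2772, -1.1892) x4=(-0.2471, 1.1387)
step 10: x0=(1.6196, 0.7772) x1=(0.0109, 0.5137) x2=(-0.2096, -0.3902) x3=(0.2872, -1.1850) x4=(-0.2406, 1.1376)
step 11: x0=(1.6244, 0.7769) x1=(0.0064, 0.5045) x2=(-0.2007, -0.3911) x3=(0.2973, -1.1802) x4=(-0.2341, 1.1363)
step 12: x0=(1.6288, 0.7763) x1=(0.0021, 0.4952) x2=(-0.1916, -0.3919) x3=(0.3074, -1.1749) x4=(-0.2274, 1.1348)
step 13: x0=(1.6329, 0.7756) x1=(-0.0022, 0.4859) x2=(-0.1824, -0.3925) x3=(0.3175, -1.1690) x4=(-0.2207, 1.1332)
step 14: x0=(1.6365, 0.7746) x1=(-0.0063, 0.4765) x2=(-0.1730, -0.3928) x3=(0.3277, -1.1625) x4=(-0.2138, 1.1313)
step 15: x0=(1.6397, 0.7734) x1=(-0.0104, 0.4670) x2=(-0.1634, -0.3930) x3=(0.3379, -1.1555) x4=(-0.2068, 1.1293)
step 16: x0=(1.6426, 0.7721) x1=(-0.0144, 0.4574) x2=(-0.1537, -0.3930) x3=(0.3482, -1.1479) x4=(-0.1997, 1.1271)
step 17: x0=(1.6450, 0.7705) x1=(-0.0183, 0.4477) x2=(-0.1438, -0.3929) x3=(0.3586, -1.1397) x4=(-0.1925, 1.1247)
step 18: x0=(1.6471, 0.7688) x1=(-0.0221, 0.4380) x2=(-0.1338, -0.3925) x3=(0.3689, -1.1310) x4=(-0.1851, 1.1221)
step 19: x0=(1.6488, 0.7668) x1=(-0.0258, 0.4282) x2=(-0.1236, -0.3920) x3=(0.3793, -1.1218) x4=(-0.1777, 1.1193)
step 20: x0=(1.6501, 0.7647) x1=(-0.0294, 0.4184) x2=(-0.1133, -0.3913) x3=(0.3898, -1.1121) x4=(-0.1701, 1.1164)
step 21: x0=(1.6510, 0.7624) x1=(-0.0328, 0.4084) x2=(-0.1029, -0.3904) x3=(0.4003, -1.1018) x4=(-0.1624, 1.1133)
step 22: x0=(1.6515, 0.7599) x1=(-0.0362, 0.3985) x2=(-0.0923, -0.3893) x3=(0.4108, -1.0910) x4=(-0.1546, 1.1100)
step 23: x0=(1.6516, 0.7571) x1=(-0.0395, 0.3885) x2=(-0.0816, -0.3880) x3=(0.4213, -1.0797) x4=(-0.1467, 1.1065)
step 24: x0=(1.6514, 0.7542) x1=(-0.0427, 0.3784) x2=(-0.0707, -0.3866) x3=(0.4319, -1.0679) x4=(-0.1387, 1.1028)
step 25: x0=(1.6508, 0.7511) x1=(-0.0458, 0.3683) x2=(-0.0597, -0.3850) x3=(0.4425, -1.0556) x4=(-0.1306, 1.0990)
step 26: x0=(1.6498, 0.7479) x1=(-0.0488, 0.3581) x2=(-0.0486, -0.3833) x3=(0.4532, -1.0428) x4=(-0.1223, 1.0950)
step 27: x0=(1.6485, 0.7444) x1=(-0.0517, 0.3480) x2=(-0.0373, -0.3814) x3=(0.4638, -1.0296) x4=(-0.1140, 1.0908)
step 28: x0=(1.6468, 0.7408) x1=(-0.0545, 0.3377) x2=(-0.0259, -0.3793) x3=(0.4745, -1.0159) x4=(-0.1055, 1.0865)
step 29: x0=(1.6447, 0.7369) x1=(-0.0571, 0.3275) x2=(-0.0144, -0.3770) x3=(0.4852, -1.0018) x4=(-0.0969, 1.0819)
step 30: x0=(1.6423, 0.7329) x1=(-0.0597, 0.3172) x2=(-0.0027, -0.3746) x3=(0.4960, -0.9872) x4=(-0.0882, 1.0773)
step 31: x0=(1.6395, 0.7288) x1=(-0.0622, 0.3069) x2=(0.0090, -0.3721) x3=(0.5067, -0.9721) x4=(-0.0794, 1.0724)
step 32: x0=(1.6364, 0.7244) x1=(-0.0646, 0.2966) x2=(0.0209, -0.3694) x3=(0.5175, -0.9567) x4=(-0.0705, 1.0674)

1.9509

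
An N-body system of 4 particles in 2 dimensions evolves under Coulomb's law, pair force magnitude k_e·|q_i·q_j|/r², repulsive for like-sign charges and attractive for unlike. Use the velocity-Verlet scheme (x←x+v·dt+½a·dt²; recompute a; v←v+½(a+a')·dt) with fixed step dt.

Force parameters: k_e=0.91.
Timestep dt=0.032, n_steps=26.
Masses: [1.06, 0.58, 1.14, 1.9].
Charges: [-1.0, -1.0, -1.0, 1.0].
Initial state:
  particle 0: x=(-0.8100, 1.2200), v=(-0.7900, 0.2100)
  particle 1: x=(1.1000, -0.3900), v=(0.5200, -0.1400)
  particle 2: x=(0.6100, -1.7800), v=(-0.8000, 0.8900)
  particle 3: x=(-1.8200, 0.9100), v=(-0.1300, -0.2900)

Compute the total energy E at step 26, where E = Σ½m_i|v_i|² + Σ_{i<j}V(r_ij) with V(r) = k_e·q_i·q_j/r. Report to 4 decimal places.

1.2061

step 0: x0=(-0.8100, 1.2200) x1=(1.1000, -0.3900) x2=(0.6100, -1.7800) x3=(-1.8200, 0.9100)
step 1: x0=(-0.8357, 1.2267) x1=(1.1168, -0.3942) x2=(0.5843, -1.7517) x3=(-1.8239, 0.9008)
step 2: x0=(-0.8624, 1.2333) x1=(1.1339, -0.3978) x2=(0.5585, -1.7238) x3=(-1.8273, 0.8916)
step 3: x0=(-0.8899, 1.2397) x1=(1.1514, -0.4007) x2=(0.5325, -1.6963) x3=(-1.8302, 0.8826)
step 4: x0=(-0.9184, 1.2461) x1=(1.1692, -0.4031) x2=(0.5064, -1.6691) x3=(-1.8326, 0.8737)
step 5: x0=(-0.9479, 1.2522) x1=(1.1875, -0.4048) x2=(0.4800, -1.6423) x3=(-1.8345, 0.8649)
step 6: x0=(-0.9784, 1.2581) x1=(1.2061, -0.4059) x2=(0.4534, -1.6159) x3=(-1.8358, 0.8563)
step 7: x0=(-1.0099, 1.2637) x1=(1.2253, -0.4064) x2=(0.4266, -1.5899) x3=(-1.8365, 0.8479)
step 8: x0=(-1.0424, 1.2690) x1=(1.2449, -0.4064) x2=(0.3996, -1.5641) x3=(-1.8366, 0.8396)
step 9: x0=(-1.0761, 1.2740) x1=(1.2650, -0.4057) x2=(0.3723, -1.5388) x3=(-1.8362, 0.8317)
step 10: x0=(-1.1108, 1.2785) x1=(1.2855, -0.4046) x2=(0.3447, -1.5137) x3=(-1.8351, 0.8239)
step 11: x0=(-1.1467, 1.2825) x1=(1.3066, -0.4029) x2=(0.3169, -1.4890) x3=(-1.8334, 0.8165)
step 12: x0=(-1.1837, 1.2859) x1=(1.3283, -0.4006) x2=(0.2888, -1.4646) x3=(-1.8310, 0.8095)
step 13: x0=(-1.2220, 1.2887) x1=(1.3504, -0.3980) x2=(0.2605, -1.4404) x3=(-1.8279, 0.8028)
step 14: x0=(-1.2615, 1.2907) x1=(1.3731, -0.3949) x2=(0.2318, -1.4165) x3=(-1.8242, 0.7966)
step 15: x0=(-1.3023, 1.2917) x1=(1.3962, -0.3913) x2=(0.2029, -1.3928) x3=(-1.8196, 0.7909)
step 16: x0=(-1.3445, 1.2917) x1=(1.4199, -0.3874) x2=(0.1737, -1.3694) x3=(-1.8144, 0.7858)
step 17: x0=(-1.3880, 1.2905) x1=(1.4441, -0.3831) x2=(0.1442, -1.3462) x3=(-1.8083, 0.7815)
step 18: x0=(-1.4330, 1.2879) x1=(1.4688, -0.3785) x2=(0.1145, -1.3231) x3=(-1.8015, 0.7779)
step 19: x0=(-1.4793, 1.2836) x1=(1.4940, -0.3736) x2=(0.0844, -1.3002) x3=(-1.7939, 0.7753)
step 20: x0=(-1.5271, 1.2773) x1=(1.5197, -0.3683) x2=(0.0541, -1.2775) x3=(-1.7854, 0.7737)
step 21: x0=(-1.5762, 1.2687) x1=(1.5458, -0.3629) x2=(0.0236, -1.2550) x3=(-1.7762, 0.7735)
step 22: x0=(-1.6266, 1.2573) x1=(1.5723, -0.3571) x2=(-0.0072, -1.2325) x3=(-1.7662, 0.7748)
step 23: x0=(-1.6781, 1.2427) x1=(1.5992, -0.3512) x2=(-0.0382, -1.2102) x3=(-1.7556, 0.7780)
step 24: x0=(-1.7304, 1.2243) x1=(1.6266, -0.3450) x2=(-0.0695, -1.1880) x3=(-1.7446, 0.7832)
step 25: x0=(-1.7829, 1.2015) x1=(1.6543, -0.3387) x2=(-0.1010, -1.1658) x3=(-1.7334, 0.7909)
step 26: x0=(-1.8349, 1.1737) x1=(1.6825, -0.3322) x2=(-0.1327, -1.1437) x3=(-1.7225, 0.8013)
step 0 velocities: v0=(-0.7900, 0.2100) v1=(0.5200, -0.1400) v2=(-0.8000, 0.8900) v3=(-0.1300, -0.2900)
step 0: KE=1.3505, PE=-0.1412, E=1.2093
step 26 velocities: v0=(-1.6013, -0.9533) v1=(0.8841, 0.2063) v2=(-0.9947, 0.6887) v3=(0.3283, 0.3741)
step 26: KE=3.1492, PE=-1.9431, E=1.2061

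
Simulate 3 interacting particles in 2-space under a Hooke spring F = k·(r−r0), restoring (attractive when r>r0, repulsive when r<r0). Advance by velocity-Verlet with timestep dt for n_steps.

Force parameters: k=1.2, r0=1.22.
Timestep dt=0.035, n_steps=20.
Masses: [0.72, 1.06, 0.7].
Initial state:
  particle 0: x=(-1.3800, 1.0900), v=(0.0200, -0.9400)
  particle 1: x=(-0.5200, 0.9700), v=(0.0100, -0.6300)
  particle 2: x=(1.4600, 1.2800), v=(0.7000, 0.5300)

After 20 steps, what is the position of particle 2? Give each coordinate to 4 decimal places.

(0.9847, 1.4502)

step 0: x0=(-1.3800, 1.0900) x1=(-0.5200, 0.9700) x2=(1.4600, 1.2800)
step 1: x0=(-1.3780, 1.0573) x1=(-0.5189, 0.9480) x2=(1.4820, 1.2983)
step 2: x0=(-1.3734, 1.0249) x1=(-0.5161, 0.9261) x2=(1.4988, 1.3160)
step 3: x0=(-1.3661, 0.9930) x1=(-0.5118, 0.9044) x2=(1.5105, 1.3331)
step 4: x0=(-1.3561, 0.9615) x1=(-0.5058, 0.8829) x2=(1.5169, 1.3493)
step 5: x0=(-1.3435, 0.9306) x1=(-0.4981, 0.8616) x2=(1.5181, 1.3647)
step 6: x0=(-1.3282, 0.9002) x1=(-0.4888, 0.8406) x2=(1.5140, 1.3791)
step 7: x0=(-1.3104, 0.8705) x1=(-0.4778, 0.8198) x2=(1.5048, 1.3925)
step 8: x0=(-1.2901, 0.8414) x1=(-0.4652, 0.7993) x2=(1.4905, 1.4047)
step 9: x0=(-1.2673, 0.8130) x1=(-0.4509, 0.7791) x2=(1.4712, 1.4158)
step 10: x0=(-1.2422, 0.7853) x1=(-0.4350, 0.7593) x2=(1.4470, 1.4256)
step 11: x0=(-1.2149, 0.7584) x1=(-0.4175, 0.7398) x2=(1.4181, 1.4341)
step 12: x0=(-1.1854, 0.7323) x1=(-0.3984, 0.7206) x2=(1.3848, 1.4413)
step 13: x0=(-1.1541, 0.7070) x1=(-0.3779, 0.7018) x2=(1.3471, 1.4472)
step 14: x0=(-1.1209, 0.6825) x1=(-0.3559, 0.6834) x2=(1.3054, 1.4516)
step 15: x0=(-1.0860, 0.6588) x1=(-0.3325, 0.6653) x2=(1.2598, 1.4547)
step 16: x0=(-1.0497, 0.6359) x1=(-0.3077, 0.6476) x2=(1.2108, 1.4564)
step 17: x0=(-1.0120, 0.6139) x1=(-0.2817, 0.6302) x2=(1.1584, 1.4567)
step 18: x0=(-0.9733, 0.5926) x1=(-0.2545, 0.6131) x2=(1.1031, 1.4558)
step 19: x0=(-0.9336, 0.5721) x1=(-0.2261, 0.5963) x2=(1.0451, 1.4536)
step 20: x0=(-0.8933, 0.5524) x1=(-0.1967, 0.5798) x2=(0.9847, 1.4502)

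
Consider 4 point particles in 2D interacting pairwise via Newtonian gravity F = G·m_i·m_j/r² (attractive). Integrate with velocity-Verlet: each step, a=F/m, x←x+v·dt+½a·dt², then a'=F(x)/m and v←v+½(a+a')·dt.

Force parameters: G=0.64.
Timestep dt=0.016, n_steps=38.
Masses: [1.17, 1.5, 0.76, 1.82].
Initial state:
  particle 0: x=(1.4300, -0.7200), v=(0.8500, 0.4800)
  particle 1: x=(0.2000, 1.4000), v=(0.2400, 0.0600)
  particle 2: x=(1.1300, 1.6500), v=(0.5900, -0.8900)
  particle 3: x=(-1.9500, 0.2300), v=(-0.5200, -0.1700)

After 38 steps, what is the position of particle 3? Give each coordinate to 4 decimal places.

step 0: x0=(1.4300, -0.7200) x1=(0.2000, 1.4000) x2=(1.1300, 1.6500) x3=(-1.9500, 0.2300)
step 1: x0=(1.4436, -0.7123) x1=(0.2039, 1.4010) x2=(1.1393, 1.6357) x3=(-1.9583, 0.2273)
step 2: x0=(1.4571, -0.7045) x1=(0.2079, 1.4019) x2=(1.1483, 1.6213) x3=(-1.9665, 0.2246)
step 3: x0=(1.4706, -0.6967) x1=(0.2120, 1.4028) x2=(1.1571, 1.6068) x3=(-1.9747, 0.2219)
step 4: x0=(1.4840, -0.6888) x1=(0.2162, 1.4037) x2=(1.1656, 1.5922) x3=(-1.9828, 0.2193)
step 5: x0=(1.4974, -0.6808) x1=(0.2205, 1.4046) x2=(1.1738, 1.5775) x3=(-1.9908, 0.2166)
step 6: x0=(1.5108, -0.6728) x1=(0.2249, 1.4054) x2=(1.1817, 1.5627) x3=(-1.9988, 0.2140)
step 7: x0=(1.5241, -0.6647) x1=(0.2294, 1.4062) x2=(1.1893, 1.5478) x3=(-2.0068, 0.2114)
step 8: x0=(1.5373, -0.6565) x1=(0.2340, 1.4070) x2=(1.1967, 1.5328) x3=(-2.0147, 0.2089)
step 9: x0=(1.5505, -0.6483) x1=(0.2388, 1.4077) x2=(1.2038, 1.5177) x3=(-2.0225, 0.2063)
step 10: x0=(1.5637, -0.6400) x1=(0.2436, 1.4085) x2=(1.2106, 1.5026) x3=(-2.0302, 0.2038)
step 11: x0=(1.5768, -0.6316) x1=(0.2486, 1.4091) x2=(1.2172, 1.4874) x3=(-2.0380, 0.2012)
step 12: x0=(1.5898, -0.6232) x1=(0.2536, 1.4098) x2=(1.2235, 1.4721) x3=(-2.0456, 0.1987)
step 13: x0=(1.6028, -0.6147) x1=(0.2588, 1.4104) x2=(1.2294, 1.4568) x3=(-2.0532, 0.1963)
step 14: x0=(1.6158, -0.6062) x1=(0.2641, 1.4110) x2=(1.2352, 1.4414) x3=(-2.0607, 0.1938)
step 15: x0=(1.6287, -0.5975) x1=(0.2695, 1.4115) x2=(1.2406, 1.4259) x3=(-2.0682, 0.1913)
step 16: x0=(1.6416, -0.5888) x1=(0.2750, 1.4120) x2=(1.2458, 1.4104) x3=(-2.0757, 0.1889)
step 17: x0=(1.6544, -0.5801) x1=(0.2806, 1.4124) x2=(1.2507, 1.3948) x3=(-2.0831, 0.1865)
step 18: x0=(1.6671, -0.5712) x1=(0.2863, 1.4128) x2=(1.2553, 1.3791) x3=(-2.0904, 0.1841)
step 19: x0=(1.6798, -0.5624) x1=(0.2922, 1.4131) x2=(1.2597, 1.3635) x3=(-2.0977, 0.1817)
step 20: x0=(1.6925, -0.5534) x1=(0.2981, 1.4134) x2=(1.2638, 1.3477) x3=(-2.1049, 0.1793)
step 21: x0=(1.7051, -0.5443) x1=(0.3042, 1.4136) x2=(1.2676, 1.3320) x3=(-2.1121, 0.1770)
step 22: x0=(1.7177, -0.5352) x1=(0.3104, 1.4138) x2=(1.2711, 1.3162) x3=(-2.1192, 0.1746)
step 23: x0=(1.7302, -0.5261) x1=(0.3167, 1.4139) x2=(1.2744, 1.3004) x3=(-2.1262, 0.1723)
step 24: x0=(1.7426, -0.5168) x1=(0.3231, 1.4139) x2=(1.2774, 1.2845) x3=(-2.1333, 0.1700)
step 25: x0=(1.7550, -0.5075) x1=(0.3297, 1.4139) x2=(1.2801, 1.2686) x3=(-2.1402, 0.1677)
step 26: x0=(1.7674, -0.4981) x1=(0.3363, 1.4138) x2=(1.2825, 1.2527) x3=(-2.1472, 0.1654)
step 27: x0=(1.7796, -0.4886) x1=(0.3431, 1.4137) x2=(1.2847, 1.2368) x3=(-2.1540, 0.1632)
step 28: x0=(1.7919, -0.4791) x1=(0.3500, 1.4135) x2=(1.2866, 1.2209) x3=(-2.1608, 0.1609)
step 29: x0=(1.8041, -0.4694) x1=(0.3570, 1.4132) x2=(1.2883, 1.2049) x3=(-2.1676, 0.1587)
step 30: x0=(1.8162, -0.4597) x1=(0.3642, 1.4128) x2=(1.2896, 1.1890) x3=(-2.1743, 0.1565)
step 31: x0=(1.8282, -0.4500) x1=(0.3714, 1.4124) x2=(1.2908, 1.1730) x3=(-2.1810, 0.1543)
step 32: x0=(1.8403, -0.4401) x1=(0.3788, 1.4119) x2=(1.2916, 1.1571) x3=(-2.1876, 0.1521)
step 33: x0=(1.8522, -0.4302) x1=(0.3863, 1.4113) x2=(1.2922, 1.1411) x3=(-2.1942, 0.1499)
step 34: x0=(1.8641, -0.4201) x1=(0.3939, 1.4106) x2=(1.2925, 1.1252) x3=(-2.2007, 0.1478)
step 35: x0=(1.8759, -0.4101) x1=(0.4017, 1.4098) x2=(1.2926, 1.1092) x3=(-2.2072, 0.1456)
step 36: x0=(1.8877, -0.3999) x1=(0.4096, 1.4090) x2=(1.2924, 1.0933) x3=(-2.2137, 0.1435)
step 37: x0=(1.8994, -0.3896) x1=(0.4176, 1.4080) x2=(1.2919, 1.0774) x3=(-2.2201, 0.1414)
step 38: x0=(1.9110, -0.3793) x1=(0.4257, 1.4070) x2=(1.2912, 1.0615) x3=(-2.2264, 0.1393)

(-2.2264, 0.1393)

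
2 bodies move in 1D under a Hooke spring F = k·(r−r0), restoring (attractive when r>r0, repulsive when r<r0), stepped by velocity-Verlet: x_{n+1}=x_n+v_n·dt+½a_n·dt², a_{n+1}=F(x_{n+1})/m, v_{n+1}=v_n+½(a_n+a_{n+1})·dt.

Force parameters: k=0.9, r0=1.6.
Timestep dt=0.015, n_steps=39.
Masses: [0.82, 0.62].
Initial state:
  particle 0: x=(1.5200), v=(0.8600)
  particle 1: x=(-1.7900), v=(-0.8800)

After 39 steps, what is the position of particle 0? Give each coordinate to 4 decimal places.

(1.6636)

step 0: x0=(1.5200) x1=(-1.7900)
step 1: x0=(1.5327) x1=(-1.8029)
step 2: x0=(1.5449) x1=(-1.8153)
step 3: x0=(1.5568) x1=(-1.8271)
step 4: x0=(1.5682) x1=(-1.8382)
step 5: x0=(1.5791) x1=(-1.8489)
step 6: x0=(1.5896) x1=(-1.8589)
step 7: x0=(1.5996) x1=(-1.8683)
step 8: x0=(1.6092) x1=(-1.8771)
step 9: x0=(1.6183) x1=(-1.8852)
step 10: x0=(1.6269) x1=(-1.8928)
step 11: x0=(1.6351) x1=(-1.8997)
step 12: x0=(1.6428) x1=(-1.9060)
step 13: x0=(1.6500) x1=(-1.9117)
step 14: x0=(1.6567) x1=(-1.9167)
step 15: x0=(1.6629) x1=(-1.9211)
step 16: x0=(1.6687) x1=(-1.9248)
step 17: x0=(1.6739) x1=(-1.9279)
step 18: x0=(1.6787) x1=(-1.9303)
step 19: x0=(1.6829) x1=(-1.9321)
step 20: x0=(1.6867) x1=(-1.9332)
step 21: x0=(1.6899) x1=(-1.9337)
step 22: x0=(1.6927) x1=(-1.9334)
step 23: x0=(1.6949) x1=(-1.9326)
step 24: x0=(1.6967) x1=(-1.9310)
step 25: x0=(1.6980) x1=(-1.9288)
step 26: x0=(1.6987) x1=(-1.9260)
step 27: x0=(1.6990) x1=(-1.9225)
step 28: x0=(1.6987) x1=(-1.9183)
step 29: x0=(1.6980) x1=(-1.9134)
step 30: x0=(1.6968) x1=(-1.9079)
step 31: x0=(1.6950) x1=(-1.9018)
step 32: x0=(1.6928) x1=(-1.8950)
step 33: x0=(1.6901) x1=(-1.8875)
step 34: x0=(1.6869) x1=(-1.8794)
step 35: x0=(1.6832) x1=(-1.8707)
step 36: x0=(1.6790) x1=(-1.8613)
step 37: x0=(1.6744) x1=(-1.8513)
step 38: x0=(1.6692) x1=(-1.8407)
step 39: x0=(1.6636) x1=(-1.8294)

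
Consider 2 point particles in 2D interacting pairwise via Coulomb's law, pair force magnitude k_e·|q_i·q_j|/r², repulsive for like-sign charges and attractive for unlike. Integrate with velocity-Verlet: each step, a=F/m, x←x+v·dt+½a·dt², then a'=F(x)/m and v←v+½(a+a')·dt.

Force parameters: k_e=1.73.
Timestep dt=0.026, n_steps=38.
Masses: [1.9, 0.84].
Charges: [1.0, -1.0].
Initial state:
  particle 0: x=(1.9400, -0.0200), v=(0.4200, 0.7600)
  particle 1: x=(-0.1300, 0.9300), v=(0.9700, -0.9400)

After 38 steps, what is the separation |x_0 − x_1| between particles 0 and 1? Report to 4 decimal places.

1.3644

step 0: x0=(1.9400, -0.0200) x1=(-0.1300, 0.9300)
step 1: x0=(1.9509, -0.0002) x1=(-0.1047, 0.9055)
step 2: x0=(1.9616, 0.0196) x1=(-0.0791, 0.8809)
step 3: x0=(1.9723, 0.0395) x1=(-0.0532, 0.8562)
step 4: x0=(1.9828, 0.0594) x1=(-0.0271, 0.8314)
step 5: x0=(1.9932, 0.0794) x1=(-0.0007, 0.8064)
step 6: x0=(2.0034, 0.0994) x1=(0.0260, 0.7814)
step 7: x0=(2.0136, 0.1195) x1=(0.0530, 0.7562)
step 8: x0=(2.0236, 0.1396) x1=(0.0803, 0.7310)
step 9: x0=(2.0334, 0.1598) x1=(0.1080, 0.7056)
step 10: x0=(2.0431, 0.1800) x1=(0.1359, 0.6802)
step 11: x0=(2.0527, 0.2002) x1=(0.1642, 0.6547)
step 12: x0=(2.0621, 0.2205) x1=(0.1929, 0.6291)
step 13: x0=(2.0713, 0.2408) x1=(0.2220, 0.6034)
step 14: x0=(2.0804, 0.2612) x1=(0.2514, 0.5776)
step 15: x0=(2.0892, 0.2815) x1=(0.2812, 0.5518)
step 16: x0=(2.0979, 0.3020) x1=(0.3115, 0.5258)
step 17: x0=(2.1065, 0.3224) x1=(0.3421, 0.4999)
step 18: x0=(2.1148, 0.3428) x1=(0.3732, 0.4739)
step 19: x0=(2.1229, 0.3633) x1=(0.4048, 0.4479)
step 20: x0=(2.1308, 0.3838) x1=(0.4368, 0.4218)
step 21: x0=(2.1385, 0.4043) x1=(0.4693, 0.3957)
step 22: x0=(2.1460, 0.4247) x1=(0.5023, 0.3697)
step 23: x0=(2.1532, 0.4452) x1=(0.5359, 0.3436)
step 24: x0=(2.1602, 0.4657) x1=(0.5699, 0.3176)
step 25: x0=(2.1670, 0.4861) x1=(0.6045, 0.2916)
step 26: x0=(2.1735, 0.5065) x1=(0.6397, 0.2657)
step 27: x0=(2.1798, 0.5269) x1=(0.6754, 0.2399)
step 28: x0=(2.1858, 0.5472) x1=(0.7117, 0.2142)
step 29: x0=(2.1916, 0.5674) x1=(0.7486, 0.1887)
step 30: x0=(2.1971, 0.5876) x1=(0.7862, 0.1633)
step 31: x0=(2.2023, 0.6077) x1=(0.8243, 0.1381)
step 32: x0=(2.2072, 0.6277) x1=(0.8630, 0.1131)
step 33: x0=(2.2119, 0.6476) x1=(0.9024, 0.0883)
step 34: x0=(2.2163, 0.6674) x1=(0.9424, 0.0638)
step 35: x0=(2.2204, 0.6871) x1=(0.9831, 0.0396)
step 36: x0=(2.2242, 0.7066) x1=(1.0243, 0.0157)
step 37: x0=(2.2277, 0.7259) x1=(1.0662, -0.0078)
step 38: x0=(2.2310, 0.7451) x1=(1.1088, -0.0309)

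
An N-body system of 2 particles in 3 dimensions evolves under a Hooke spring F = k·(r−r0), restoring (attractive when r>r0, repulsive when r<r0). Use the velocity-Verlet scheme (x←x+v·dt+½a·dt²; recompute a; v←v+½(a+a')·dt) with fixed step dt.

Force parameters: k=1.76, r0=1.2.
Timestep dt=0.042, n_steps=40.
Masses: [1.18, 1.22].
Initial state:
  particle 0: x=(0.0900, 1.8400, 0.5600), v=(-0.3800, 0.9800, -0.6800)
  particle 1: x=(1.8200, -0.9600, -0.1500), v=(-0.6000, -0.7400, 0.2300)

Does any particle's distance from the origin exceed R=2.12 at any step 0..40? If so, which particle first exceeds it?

no

step 0: x0=(0.0900, 1.8400, 0.5600) x1=(1.8200, -0.9600, -0.1500)
step 1: x0=(0.0755, 1.8788, 0.5308) x1=(1.7934, -0.9888, -0.1398)
step 2: x0=(0.0639, 1.9127, 0.5005) x1=(1.7639, -1.0128, -0.1284)
step 3: x0=(0.0553, 1.9416, 0.4692) x1=(1.7317, -1.0321, -0.1160)
step 4: x0=(0.0495, 1.9653, 0.4368) x1=(1.6966, -1.0463, -0.1027)
step 5: x0=(0.0466, 1.9839, 0.4034) x1=(1.6588, -1.0556, -0.0884)
step 6: x0=(0.0464, 1.9973, 0.3693) x1=(1.6183, -1.0597, -0.0733)
step 7: x0=(0.0490, 2.0054, 0.3344) x1=(1.5752, -1.0588, -0.0575)
step 8: x0=(0.0541, 2.0082, 0.2988) x1=(1.5296, -1.0529, -0.0410)
step 9: x0=(0.0618, 2.0058, 0.2626) x1=(1.4815, -1.0418, -0.0240)
step 10: x0=(0.0719, 1.9983, 0.2259) x1=(1.4311, -1.0258, -0.0065)
step 11: x0=(0.0843, 1.9856, 0.1889) x1=(1.3785, -1.0048, 0.0114)
step 12: x0=(0.0988, 1.9680, 0.1515) x1=(1.3238, -0.9791, 0.0295)
step 13: x0=(0.1154, 1.9456, 0.1140) x1=(1.2672, -0.9486, 0.0479)
step 14: x0=(0.1338, 1.9184, 0.0763) x1=(1.2088, -0.9136, 0.0663)
step 15: x0=(0.1539, 1.8868, 0.0386) x1=(1.1487, -0.8743, 0.0848)
step 16: x0=(0.1755, 1.8509, 0.0010) x1=(1.0871, -0.8308, 0.1032)
step 17: x0=(0.1986, 1.8109, -0.0364) x1=(1.0242, -0.7834, 0.1215)
step 18: x0=(0.2228, 1.7671, -0.0736) x1=(0.9601, -0.7323, 0.1395)
step 19: x0=(0.2481, 1.7197, -0.1105) x1=(0.8950, -0.6778, 0.1572)
step 20: x0=(0.2743, 1.6690, -0.1471) x1=(0.8290, -0.6200, 0.1746)
step 21: x0=(0.3012, 1.6154, -0.1832) x1=(0.7623, -0.5594, 0.1916)
step 22: x0=(0.3287, 1.5591, -0.2189) x1=(0.6951, -0.4962, 0.2081)
step 23: x0=(0.3566, 1.5004, -0.2540) x1=(0.6275, -0.4307, 0.2242)
step 24: x0=(0.3848, 1.4397, -0.2887) x1=(0.5596, -0.3633, 0.2398)
step 25: x0=(0.4132, 1.3772, -0.3229) x1=(0.4915, -0.2942, 0.2548)
step 26: x0=(0.4416, 1.3134, -0.3565) x1=(0.4234, -0.2237, 0.2694)
step 27: x0=(0.4700, 1.2484, -0.3898) x1=(0.3553, -0.1521, 0.2836)
step 28: x0=(0.4983, 1.1826, -0.4226) x1=(0.2872, -0.0797, 0.2974)
step 29: x0=(0.5266, 1.1161, -0.4550) x1=(0.2193, -0.0067, 0.3108)
step 30: x0=(0.5547, 1.0493, -0.4872) x1=(0.1514, 0.0667, 0.3240)
step 31: x0=(0.5827, 0.9822, -0.5192) x1=(0.0837, 0.1403, 0.3369)
step 32: x0=(0.6106, 0.9149, -0.5510) x1=(0.0161, 0.2142, 0.3497)
step 33: x0=(0.6384, 0.8475, -0.5826) x1=(-0.0515, 0.2881, 0.3623)
step 34: x0=(0.6661, 0.7800, -0.6140) x1=(-0.1189, 0.3621, 0.3748)
step 35: x0=(0.6936, 0.7123, -0.6452) x1=(-0.1861, 0.4363, 0.3870)
step 36: x0=(0.7208, 0.6446, -0.6761) x1=(-0.2530, 0.5105, 0.3988)
step 37: x0=(0.7475, 0.5768, -0.7064) x1=(-0.3195, 0.5848, 0.4102)
step 38: x0=(0.7736, 0.5091, -0.7361) x1=(-0.3854, 0.6591, 0.4209)
step 39: x0=(0.7988, 0.4414, -0.7649) x1=(-0.4504, 0.7332, 0.4309)
step 40: x0=(0.8231, 0.3740, -0.7928) x1=(-0.5145, 0.8072, 0.4399)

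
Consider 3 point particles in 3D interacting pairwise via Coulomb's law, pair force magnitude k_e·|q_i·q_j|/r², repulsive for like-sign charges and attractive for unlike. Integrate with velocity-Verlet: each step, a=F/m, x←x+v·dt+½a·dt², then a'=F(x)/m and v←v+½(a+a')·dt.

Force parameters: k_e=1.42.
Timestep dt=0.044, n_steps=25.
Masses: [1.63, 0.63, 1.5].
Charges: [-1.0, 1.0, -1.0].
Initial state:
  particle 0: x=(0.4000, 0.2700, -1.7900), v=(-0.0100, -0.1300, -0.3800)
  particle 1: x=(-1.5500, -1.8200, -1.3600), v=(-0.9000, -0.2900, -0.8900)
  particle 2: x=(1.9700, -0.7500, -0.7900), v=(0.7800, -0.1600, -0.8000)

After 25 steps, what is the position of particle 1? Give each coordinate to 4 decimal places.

(-2.3653, -2.0205, -2.3404)

step 0: x0=(0.4000, 0.2700, -1.7900) x1=(-1.5500, -1.8200, -1.3600) x2=(1.9700, -0.7500, -0.7900)
step 1: x0=(0.3994, 0.2643, -1.8068) x1=(-1.5893, -1.8325, -1.3992) x2=(2.0044, -0.7572, -0.8251)
step 2: x0=(0.3983, 0.2586, -1.8237) x1=(-1.6279, -1.8446, -1.4384) x2=(2.0390, -0.7645, -0.8601)
step 3: x0=(0.3968, 0.2530, -1.8408) x1=(-1.6659, -1.8562, -1.4776) x2=(2.0738, -0.7721, -0.8949)
step 4: x0=(0.3950, 0.2474, -1.8580) x1=(-1.7033, -1.8674, -1.5168) x2=(2.1087, -0.7800, -0.9295)
step 5: x0=(0.3927, 0.2418, -1.8753) x1=(-1.7401, -1.8782, -1.5561) x2=(2.1439, -0.7880, -0.9640)
step 6: x0=(0.3900, 0.2363, -1.8928) x1=(-1.7764, -1.8886, -1.5954) x2=(2.1792, -0.7962, -0.9984)
step 7: x0=(0.3870, 0.2307, -1.9103) x1=(-1.8120, -1.8986, -1.6346) x2=(2.2147, -0.8046, -1.0326)
step 8: x0=(0.3835, 0.2252, -1.9280) x1=(-1.8471, -1.9082, -1.6739) x2=(2.2504, -0.8132, -1.0667)
step 9: x0=(0.3797, 0.2198, -1.9458) x1=(-1.8816, -1.9174, -1.7132) x2=(2.2863, -0.8220, -1.1007)
step 10: x0=(0.3755, 0.2143, -1.9636) x1=(-1.9156, -1.9263, -1.7525) x2=(2.3223, -0.8310, -1.1346)
step 11: x0=(0.3709, 0.2089, -1.9816) x1=(-1.9490, -1.9348, -1.7918) x2=(2.3586, -0.8401, -1.1684)
step 12: x0=(0.3659, 0.2034, -1.9997) x1=(-1.9820, -1.9430, -1.8311) x2=(2.3950, -0.8494, -1.2021)
step 13: x0=(0.3606, 0.1980, -2.0178) x1=(-2.0144, -1.9508, -1.8704) x2=(2.4316, -0.8589, -1.2357)
step 14: x0=(0.3549, 0.1926, -2.0360) x1=(-2.0462, -1.9583, -1.9096) x2=(2.4684, -0.8685, -1.2692)
step 15: x0=(0.3489, 0.1872, -2.0543) x1=(-2.0776, -1.9654, -1.9489) x2=(2.5053, -0.8782, -1.3027)
step 16: x0=(0.3425, 0.1819, -2.0727) x1=(-2.1085, -1.9723, -1.9881) x2=(2.5424, -0.8881, -1.3360)
step 17: x0=(0.3358, 0.1765, -2.0912) x1=(-2.1389, -1.9788, -2.0274) x2=(2.5797, -0.8981, -1.3693)
step 18: x0=(0.3287, 0.1711, -2.1097) x1=(-2.1688, -1.9850, -2.0666) x2=(2.6172, -0.9083, -1.4025)
step 19: x0=(0.3213, 0.1657, -2.1283) x1=(-2.1983, -1.9910, -2.1058) x2=(2.6548, -0.9186, -1.4357)
step 20: x0=(0.3136, 0.1603, -2.1469) x1=(-2.2272, -1.9966, -2.1449) x2=(2.6925, -0.9290, -1.4688)
step 21: x0=(0.3056, 0.1550, -2.1656) x1=(-2.2558, -2.0019, -2.1841) x2=(2.7304, -0.9395, -1.5019)
step 22: x0=(0.2972, 0.1496, -2.1844) x1=(-2.2838, -2.0070, -2.2232) x2=(2.7685, -0.9501, -1.5349)
step 23: x0=(0.2886, 0.1442, -2.2032) x1=(-2.3114, -2.0118, -2.2623) x2=(2.8067, -0.9609, -1.5678)
step 24: x0=(0.2796, 0.1387, -2.2220) x1=(-2.3386, -2.0163, -2.3014) x2=(2.8450, -0.9717, -1.6007)
step 25: x0=(0.2704, 0.1333, -2.2409) x1=(-2.3653, -2.0205, -2.3404) x2=(2.8835, -0.9826, -1.6336)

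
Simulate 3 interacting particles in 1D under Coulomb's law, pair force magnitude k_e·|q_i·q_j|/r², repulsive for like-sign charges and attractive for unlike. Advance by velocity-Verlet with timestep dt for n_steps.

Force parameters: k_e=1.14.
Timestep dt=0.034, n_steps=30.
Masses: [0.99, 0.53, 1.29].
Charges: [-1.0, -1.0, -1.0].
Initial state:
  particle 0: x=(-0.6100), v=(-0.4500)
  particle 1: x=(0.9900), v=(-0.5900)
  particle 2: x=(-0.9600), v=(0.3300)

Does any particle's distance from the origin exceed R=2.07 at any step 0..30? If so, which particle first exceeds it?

step 0: x0=(-0.6100) x1=(0.9900) x2=(-0.9600)
step 1: x0=(-0.6201) x1=(0.9708) x2=(-0.9531)
step 2: x0=(-0.6188) x1=(0.9532) x2=(-0.9557)
step 3: x0=(-0.6062) x1=(0.9373) x2=(-0.9675)
step 4: x0=(-0.5840) x1=(0.9231) x2=(-0.9875)
step 5: x0=(-0.5543) x1=(0.9107) x2=(-1.0140)
step 6: x0=(-0.5188) x1=(0.9001) x2=(-1.0456)
step 7: x0=(-0.4792) x1=(0.8914) x2=(-1.0812)
step 8: x0=(-0.4367) x1=(0.8847) x2=(-1.1199)
step 9: x0=(-0.3920) x1=(0.8800) x2=(-1.1610)
step 10: x0=(-0.3460) x1=(0.8775) x2=(-1.2041)
step 11: x0=(-0.2990) x1=(0.8772) x2=(-1.2488)
step 12: x0=(-0.2515) x1=(0.8792) x2=(-1.2948)
step 13: x0=(-0.2038) x1=(0.8838) x2=(-1.3420)
step 14: x0=(-0.1562) x1=(0.8909) x2=(-1.3902)
step 15: x0=(-0.1089) x1=(0.9007) x2=(-1.4393)
step 16: x0=(-0.0622) x1=(0.9135) x2=(-1.4892)
step 17: x0=(-0.0163) x1=(0.9293) x2=(-1.5397)
step 18: x0=(0.0287) x1=(0.9483) x2=(-1.5908)
step 19: x0=(0.0727) x1=(0.9706) x2=(-1.6425)
step 20: x0=(0.1155) x1=(0.9964) x2=(-1.6947)
step 21: x0=(0.1569) x1=(1.0257) x2=(-1.7473)
step 22: x0=(0.1970) x1=(1.0586) x2=(-1.8003)
step 23: x0=(0.2356) x1=(1.0952) x2=(-1.8537)
step 24: x0=(0.2727) x1=(1.1354) x2=(-1.9075)
step 25: x0=(0.3083) x1=(1.1793) x2=(-1.9616)
step 26: x0=(0.3424) x1=(1.2266) x2=(-2.0160)
step 27: x0=(0.3751) x1=(1.2774) x2=(-2.0707)
step 28: x0=(0.4063) x1=(1.3315) x2=(-2.1256)
step 29: x0=(0.4362) x1=(1.3887) x2=(-2.1808)
step 30: x0=(0.4648) x1=(1.4488) x2=(-2.2362)

yes, particle 2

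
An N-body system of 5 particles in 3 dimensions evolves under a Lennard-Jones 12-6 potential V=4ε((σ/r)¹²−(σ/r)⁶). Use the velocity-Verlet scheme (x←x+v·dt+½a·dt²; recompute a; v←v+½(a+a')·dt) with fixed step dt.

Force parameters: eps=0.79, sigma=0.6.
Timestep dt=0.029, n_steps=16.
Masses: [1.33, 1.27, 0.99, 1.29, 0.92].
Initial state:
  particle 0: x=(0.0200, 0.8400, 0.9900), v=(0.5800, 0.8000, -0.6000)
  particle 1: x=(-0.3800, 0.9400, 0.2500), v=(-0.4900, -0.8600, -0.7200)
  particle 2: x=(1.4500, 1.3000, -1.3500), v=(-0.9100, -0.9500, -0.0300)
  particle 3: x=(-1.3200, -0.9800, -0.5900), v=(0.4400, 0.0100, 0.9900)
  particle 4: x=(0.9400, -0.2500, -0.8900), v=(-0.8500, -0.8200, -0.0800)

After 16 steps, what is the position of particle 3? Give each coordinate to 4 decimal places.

step 0: x0=(0.0200, 0.8400, 0.9900) x1=(-0.3800, 0.9400, 0.2500) x2=(1.4500, 1.3000, -1.3500) x3=(-1.3200, -0.9800, -0.5900) x4=(0.9400, -0.2500, -0.8900)
step 1: x0=(0.0365, 0.8633, 0.9720) x1=(-0.3939, 0.9150, 0.2297) x2=(1.4236, 1.2724, -1.3509) x3=(-1.3072, -0.9797, -0.5613) x4=(0.9154, -0.2738, -0.8923)
step 2: x0=(0.0524, 0.8866, 0.9530) x1=(-0.4071, 0.8899, 0.2106) x2=(1.3972, 1.2449, -1.3517) x3=(-1.2945, -0.9794, -0.5326) x4=(0.8907, -0.2975, -0.8946)
step 3: x0=(0.0677, 0.9100, 0.9329) x1=(-0.4197, 0.8648, 0.1924) x2=(1.3708, 1.2173, -1.3526) x3=(-1.2817, -0.9791, -0.5039) x4=(0.8661, -0.3212, -0.8970)
step 4: x0=(0.0824, 0.9333, 0.9120) x1=(-0.4317, 0.8397, 0.1752) x2=(1.3444, 1.1897, -1.3534) x3=(-1.2689, -0.9788, -0.4752) x4=(0.8414, -0.3449, -0.8993)
step 5: x0=(0.0966, 0.9565, 0.8904) x1=(-0.4431, 0.8147, 0.1588) x2=(1.3180, 1.1620, -1.3543) x3=(-1.2562, -0.9785, -0.4464) x4=(0.8168, -0.3686, -0.9016)
step 6: x0=(0.1102, 0.9796, 0.8680) x1=(-0.4540, 0.7899, 0.1430) x2=(1.2915, 1.1344, -1.3551) x3=(-1.2434, -0.9782, -0.4177) x4=(0.7921, -0.3923, -0.9039)
step 7: x0=(0.1235, 1.0025, 0.8451) x1=(-0.4645, 0.7652, 0.1279) x2=(1.2651, 1.1067, -1.3559) x3=(-1.2306, -0.9779, -0.3890) x4=(0.7675, -0.4159, -0.9063)
step 8: x0=(0.1363, 1.0252, 0.8216) x1=(-0.4745, 0.7407, 0.1133) x2=(1.2386, 1.0790, -1.3567) x3=(-1.2178, -0.9776, -0.3603) x4=(0.7428, -0.4395, -0.9086)
step 9: x0=(0.1487, 1.0478, 0.7978) x1=(-0.4841, 0.7164, 0.0992) x2=(1.2122, 1.0513, -1.3575) x3=(-1.2050, -0.9773, -0.3316) x4=(0.7182, -0.4631, -0.9109)
step 10: x0=(0.1609, 1.0702, 0.7735) x1=(-0.4933, 0.6922, 0.0854) x2=(1.1857, 1.0236, -1.3583) x3=(-1.1922, -0.9769, -0.3029) x4=(0.6935, -0.4867, -0.9132)
step 11: x0=(0.1727, 1.0925, 0.7490) x1=(-0.5023, 0.6682, 0.0719) x2=(1.1592, 0.9958, -1.3591) x3=(-1.1794, -0.9766, -0.2741) x4=(0.6688, -0.5102, -0.9156)
step 12: x0=(0.1843, 1.1145, 0.7243) x1=(-0.5110, 0.6443, 0.0586) x2=(1.1327, 0.9680, -1.3599) x3=(-1.1666, -0.9762, -0.2454) x4=(0.6442, -0.5337, -0.9179)
step 13: x0=(0.1957, 1.1365, 0.6993) x1=(-0.5195, 0.6206, 0.0456) x2=(1.1063, 0.9403, -1.3607) x3=(-1.1538, -0.9759, -0.2167) x4=(0.6195, -0.5572, -0.9202)
step 14: x0=(0.2069, 1.1583, 0.6741) x1=(-0.5278, 0.5970, 0.0327) x2=(1.0797, 0.9124, -1.3614) x3=(-1.1410, -0.9755, -0.1880) x4=(0.5948, -0.5806, -0.9225)
step 15: x0=(0.2180, 1.1800, 0.6489) x1=(-0.5360, 0.5735, 0.0200) x2=(1.0532, 0.8846, -1.3622) x3=(-1.1281, -0.9751, -0.1593) x4=(0.5702, -0.6040, -0.9249)
step 16: x0=(0.2289, 1.2016, 0.6235) x1=(-0.5440, 0.5501, 0.0074) x2=(1.0267, 0.8567, -1.3629) x3=(-1.1153, -0.9747, -0.1305) x4=(0.5455, -0.6274, -0.9272)

(-1.1153, -0.9747, -0.1305)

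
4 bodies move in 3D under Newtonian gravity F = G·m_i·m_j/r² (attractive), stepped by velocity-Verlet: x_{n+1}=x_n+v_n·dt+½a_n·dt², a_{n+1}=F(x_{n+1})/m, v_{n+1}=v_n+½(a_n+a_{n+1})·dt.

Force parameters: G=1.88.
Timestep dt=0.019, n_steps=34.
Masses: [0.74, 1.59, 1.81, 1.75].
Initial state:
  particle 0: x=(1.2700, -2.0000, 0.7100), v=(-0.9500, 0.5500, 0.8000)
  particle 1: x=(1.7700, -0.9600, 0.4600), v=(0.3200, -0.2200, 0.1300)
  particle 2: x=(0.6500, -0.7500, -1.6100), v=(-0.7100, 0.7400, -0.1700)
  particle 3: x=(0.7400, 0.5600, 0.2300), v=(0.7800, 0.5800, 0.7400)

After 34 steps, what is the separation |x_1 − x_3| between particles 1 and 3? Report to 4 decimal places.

step 0: x0=(1.2700, -2.0000, 0.7100) x1=(1.7700, -0.9600, 0.4600) x2=(0.6500, -0.7500, -1.6100) x3=(0.7400, 0.5600, 0.2300)
step 1: x0=(1.2521, -1.9891, 0.7250) x1=(1.7759, -0.9642, 0.4624) x2=(0.6366, -0.7359, -1.6130) x3=(0.7549, 0.5708, 0.2440)
step 2: x0=(1.2344, -1.9773, 0.7397) x1=(1.7813, -0.9684, 0.4646) x2=(0.6233, -0.7217, -1.6156) x3=(0.7700, 0.5811, 0.2578)
step 3: x0=(1.2171, -1.9645, 0.7541) x1=(1.7862, -0.9726, 0.4667) x2=(0.6101, -0.7074, -1.6178) x3=(0.7852, 0.5910, 0.2715)
step 4: x0=(1.2000, -1.9509, 0.7680) x1=(1.7907, -0.9768, 0.4687) x2=(0.5970, -0.6931, -1.6196) x3=(0.8007, 0.6004, 0.2851)
step 5: x0=(1.1833, -1.9364, 0.7816) x1=(1.7947, -0.9809, 0.4705) x2=(0.5840, -0.6787, -1.6210) x3=(0.8162, 0.6093, 0.2985)
step 6: x0=(1.1669, -1.9211, 0.7949) x1=(1.7983, -0.9851, 0.4723) x2=(0.5712, -0.6642, -1.6220) x3=(0.8319, 0.6178, 0.3118)
step 7: x0=(1.1509, -1.9048, 0.8077) x1=(1.8013, -0.9892, 0.4739) x2=(0.5585, -0.6497, -1.6227) x3=(0.8478, 0.6258, 0.3249)
step 8: x0=(1.1353, -1.8877, 0.8202) x1=(1.8039, -0.9933, 0.4754) x2=(0.5460, -0.6350, -1.6229) x3=(0.8638, 0.6334, 0.3378)
step 9: x0=(1.1201, -1.8698, 0.8322) x1=(1.8061, -0.9974, 0.4769) x2=(0.5335, -0.6204, -1.6227) x3=(0.8799, 0.6405, 0.3507)
step 10: x0=(1.1053, -1.8510, 0.8438) x1=(1.8077, -1.0014, 0.4783) x2=(0.5213, -0.6056, -1.6222) x3=(0.8961, 0.6472, 0.3633)
step 11: x0=(1.0909, -1.8314, 0.8551) x1=(1.8089, -1.0054, 0.4796) x2=(0.5091, -0.5908, -1.6213) x3=(0.9125, 0.6534, 0.3759)
step 12: x0=(1.0770, -1.8109, 0.8658) x1=(1.8095, -1.0093, 0.4808) x2=(0.4971, -0.5760, -1.6200) x3=(0.9290, 0.6591, 0.3882)
step 13: x0=(1.0636, -1.7897, 0.8762) x1=(1.8097, -1.0132, 0.4820) x2=(0.4852, -0.5611, -1.6183) x3=(0.9455, 0.6644, 0.4004)
step 14: x0=(1.0506, -1.7676, 0.8861) x1=(1.8093, -1.0170, 0.4831) x2=(0.4735, -0.5462, -1.6163) x3=(0.9622, 0.6693, 0.4125)
step 15: x0=(1.0382, -1.7447, 0.8955) x1=(1.8085, -1.0207, 0.4843) x2=(0.4619, -0.5312, -1.6139) x3=(0.9790, 0.6736, 0.4244)
step 16: x0=(1.0263, -1.7211, 0.9045) x1=(1.8071, -1.0243, 0.4853) x2=(0.4504, -0.5162, -1.6112) x3=(0.9959, 0.6776, 0.4362)
step 17: x0=(1.0150, -1.6967, 0.9129) x1=(1.8053, -1.0278, 0.4864) x2=(0.4391, -0.5011, -1.6081) x3=(1.0128, 0.6810, 0.4478)
step 18: x0=(1.0042, -1.6714, 0.9209) x1=(1.8029, -1.0313, 0.4875) x2=(0.4279, -0.4860, -1.6046) x3=(1.0299, 0.6840, 0.4593)
step 19: x0=(0.9941, -1.6455, 0.9284) x1=(1.7999, -1.0346, 0.4885) x2=(0.4169, -0.4709, -1.6008) x3=(1.0470, 0.6866, 0.4706)
step 20: x0=(0.9845, -1.6187, 0.9353) x1=(1.7965, -1.0377, 0.4896) x2=(0.4061, -0.4557, -1.5966) x3=(1.0642, 0.6887, 0.4818)
step 21: x0=(0.9756, -1.5912, 0.9417) x1=(1.7925, -1.0408, 0.4907) x2=(0.3953, -0.4405, -1.5921) x3=(1.0814, 0.6903, 0.4928)
step 22: x0=(0.9674, -1.5630, 0.9475) x1=(1.7879, -1.0437, 0.4918) x2=(0.3848, -0.4253, -1.5872) x3=(1.0987, 0.6914, 0.5037)
step 23: x0=(0.9599, -1.5340, 0.9527) x1=(1.7828, -1.0465, 0.4930) x2=(0.3744, -0.4100, -1.5820) x3=(1.1160, 0.6921, 0.5144)
step 24: x0=(0.9531, -1.5043, 0.9574) x1=(1.7771, -1.0491, 0.4942) x2=(0.3642, -0.3948, -1.5764) x3=(1.1334, 0.6923, 0.5250)
step 25: x0=(0.9471, -1.4739, 0.9614) x1=(1.7708, -1.0515, 0.4954) x2=(0.3541, -0.3795, -1.5704) x3=(1.1509, 0.6921, 0.5354)
step 26: x0=(0.9418, -1.4428, 0.9648) x1=(1.7640, -1.0538, 0.4968) x2=(0.3442, -0.3642, -1.5642) x3=(1.1683, 0.6913, 0.5456)
step 27: x0=(0.9374, -1.4110, 0.9675) x1=(1.7565, -1.0559, 0.4982) x2=(0.3344, -0.3489, -1.5576) x3=(1.1858, 0.6901, 0.5557)
step 28: x0=(0.9338, -1.3785, 0.9696) x1=(1.7484, -1.0577, 0.4997) x2=(0.3248, -0.3335, -1.5506) x3=(1.2033, 0.6883, 0.5657)
step 29: x0=(0.9311, -1.3453, 0.9709) x1=(1.7398, -1.0593, 0.5013) x2=(0.3154, -0.3182, -1.5433) x3=(1.2208, 0.6861, 0.5754)
step 30: x0=(0.9294, -1.3115, 0.9715) x1=(1.7304, -1.0607, 0.5031) x2=(0.3062, -0.3029, -1.5356) x3=(1.2384, 0.6834, 0.5851)
step 31: x0=(0.9286, -1.2770, 0.9714) x1=(1.7205, -1.0618, 0.5050) x2=(0.2971, -0.2875, -1.5277) x3=(1.2559, 0.6802, 0.5945)
step 32: x0=(0.9289, -1.2420, 0.9704) x1=(1.7098, -1.0627, 0.5070) x2=(0.2882, -0.2722, -1.5193) x3=(1.2734, 0.6764, 0.6039)
step 33: x0=(0.9303, -1.2063, 0.9686) x1=(1.6985, -1.0632, 0.5093) x2=(0.2795, -0.2568, -1.5107) x3=(1.2909, 0.6721, 0.6130)
step 34: x0=(0.9327, -1.1701, 0.9660) x1=(1.6865, -1.0635, 0.5117) x2=(0.2709, -0.2415, -1.5016) x3=(1.3084, 0.6674, 0.6220)

1.7751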